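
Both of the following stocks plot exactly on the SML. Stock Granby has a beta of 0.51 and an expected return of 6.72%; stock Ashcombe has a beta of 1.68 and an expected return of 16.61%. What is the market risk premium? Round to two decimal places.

8.45%

Both satisfy E(R) = R_f + β·MRP, so the slope of the SML is
MRP = (16.61% − 6.72%) / (1.68 − 0.51) = 9.89% / 1.17 = 8.4530%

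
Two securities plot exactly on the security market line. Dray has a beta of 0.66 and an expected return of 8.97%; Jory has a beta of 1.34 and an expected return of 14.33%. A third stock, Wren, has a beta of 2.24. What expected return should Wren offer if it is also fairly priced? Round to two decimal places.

MRP (SML slope) = (14.33% − 8.97%) / (1.34 − 0.66) = 5.36% / 0.68 = 7.8824%
R_f (intercept) = 8.97% − 0.66 × 7.8824% = 3.7676%
E(R_Wren) = R_f + β × MRP = 3.7676% + 2.24 × 7.8824% = 21.42%

21.42%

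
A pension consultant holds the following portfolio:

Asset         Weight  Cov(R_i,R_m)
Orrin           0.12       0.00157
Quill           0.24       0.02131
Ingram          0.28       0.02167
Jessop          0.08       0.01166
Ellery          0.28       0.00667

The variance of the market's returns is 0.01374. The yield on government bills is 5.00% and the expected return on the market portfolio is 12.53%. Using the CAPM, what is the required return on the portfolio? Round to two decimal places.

12.77%

β_Orrin = 0.00157 / 0.01374 = 0.1143
β_Quill = 0.02131 / 0.01374 = 1.5509
β_Ingram = 0.02167 / 0.01374 = 1.5771
β_Jessop = 0.01166 / 0.01374 = 0.8486
β_Ellery = 0.00667 / 0.01374 = 0.4854
β_P = Σ w_i β_i = 0.12×0.1143 + 0.24×1.5509 + 0.28×1.5771 + 0.08×0.8486 + 0.28×0.4854 = 1.0313
MRP = 12.53% − 5.00% = 7.53%
E(R_P) = R_f + β_P × MRP = 5.00% + 1.0313 × 7.53% = 12.77%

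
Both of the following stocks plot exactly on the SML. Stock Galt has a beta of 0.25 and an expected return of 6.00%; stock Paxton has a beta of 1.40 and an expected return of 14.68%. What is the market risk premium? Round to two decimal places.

7.55%

Both satisfy E(R) = R_f + β·MRP, so the slope of the SML is
MRP = (14.68% − 6.00%) / (1.40 − 0.25) = 8.68% / 1.15 = 7.5478%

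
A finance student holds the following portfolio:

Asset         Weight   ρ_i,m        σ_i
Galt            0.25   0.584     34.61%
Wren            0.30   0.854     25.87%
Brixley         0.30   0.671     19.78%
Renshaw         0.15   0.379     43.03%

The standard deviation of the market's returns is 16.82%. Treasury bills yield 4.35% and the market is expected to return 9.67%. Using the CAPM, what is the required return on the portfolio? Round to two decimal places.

10.08%

β_Galt = 0.584 × 34.61% / 16.82% = 1.2017
β_Wren = 0.854 × 25.87% / 16.82% = 1.3135
β_Brixley = 0.671 × 19.78% / 16.82% = 0.7891
β_Renshaw = 0.379 × 43.03% / 16.82% = 0.9696
β_P = Σ w_i β_i = 0.25×1.2017 + 0.30×1.3135 + 0.30×0.7891 + 0.15×0.9696 = 1.0766
MRP = 9.67% − 4.35% = 5.32%
E(R_P) = R_f + β_P × MRP = 4.35% + 1.0766 × 5.32% = 10.08%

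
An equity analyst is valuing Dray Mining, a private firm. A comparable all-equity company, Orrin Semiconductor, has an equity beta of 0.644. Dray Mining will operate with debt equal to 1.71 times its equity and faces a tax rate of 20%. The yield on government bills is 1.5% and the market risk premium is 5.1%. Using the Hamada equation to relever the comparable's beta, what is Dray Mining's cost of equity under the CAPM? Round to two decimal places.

9.28%

β_L = β_U × [1 + (1 − t)(D/E)] = 0.644 × [1 + (1 − 0.20) × 1.71]
    = 0.644 × [1 + 0.80 × 1.71] = 0.644 × 2.3680 = 1.5250
E(R) = R_f + β_L × MRP = 1.5% + 1.5250 × 5.1% = 9.28%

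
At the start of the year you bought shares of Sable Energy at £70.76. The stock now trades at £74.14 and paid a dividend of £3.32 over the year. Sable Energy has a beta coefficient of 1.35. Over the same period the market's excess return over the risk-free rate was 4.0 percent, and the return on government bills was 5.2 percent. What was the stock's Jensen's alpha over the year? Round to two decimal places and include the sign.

Realised HPR = (P1 + D1 − P0) / P0 = (74.14 + 3.32 − 70.76) / 70.76 = 6.70 / 70.76 = 9.4686%
CAPM required = R_f + β·MRP = 5.2% + 1.35 × 4.0% = 10.6000%
α = realised − required = 9.4686% − 10.6000% = -1.13%

-1.13%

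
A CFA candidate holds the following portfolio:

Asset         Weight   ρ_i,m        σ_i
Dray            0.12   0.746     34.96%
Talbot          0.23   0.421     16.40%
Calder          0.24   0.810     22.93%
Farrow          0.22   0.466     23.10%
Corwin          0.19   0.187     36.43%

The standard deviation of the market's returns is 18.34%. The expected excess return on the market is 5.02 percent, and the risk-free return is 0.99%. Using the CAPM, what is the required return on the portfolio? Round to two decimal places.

β_Dray = 0.746 × 34.96% / 18.34% = 1.4220
β_Talbot = 0.421 × 16.40% / 18.34% = 0.3765
β_Calder = 0.810 × 22.93% / 18.34% = 1.0127
β_Farrow = 0.466 × 23.10% / 18.34% = 0.5869
β_Corwin = 0.187 × 36.43% / 18.34% = 0.3715
β_P = Σ w_i β_i = 0.12×1.4220 + 0.23×0.3765 + 0.24×1.0127 + 0.22×0.5869 + 0.19×0.3715 = 0.7000
E(R_P) = R_f + β_P × MRP = 0.99% + 0.7000 × 5.02% = 4.50%

4.50%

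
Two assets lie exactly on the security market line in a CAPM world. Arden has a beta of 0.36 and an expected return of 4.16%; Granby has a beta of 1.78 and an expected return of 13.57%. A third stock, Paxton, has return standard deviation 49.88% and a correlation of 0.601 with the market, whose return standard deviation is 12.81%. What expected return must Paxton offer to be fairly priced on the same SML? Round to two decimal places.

MRP = (13.57% − 4.16%) / (1.78 − 0.36) = 6.6268%
R_f = 4.16% − 0.36 × 6.6268% = 1.7744%
β_Paxton = ρ·σ_i/σ_m = 0.601 × 49.88 / 12.81 = 2.3402
E(R_Paxton) = R_f + β × MRP = 1.7744% + 2.3402 × 6.6268% = 17.28%

17.28%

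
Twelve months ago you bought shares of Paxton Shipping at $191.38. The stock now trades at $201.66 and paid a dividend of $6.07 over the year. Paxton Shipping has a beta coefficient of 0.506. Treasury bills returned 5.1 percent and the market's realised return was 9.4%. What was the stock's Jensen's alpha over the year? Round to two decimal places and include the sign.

+1.27%

Realised HPR = (P1 + D1 − P0) / P0 = (201.66 + 6.07 − 191.38) / 191.38 = 16.35 / 191.38 = 8.5432%
MRP = 9.4% − 5.1% = 4.30%
CAPM required = R_f + β·MRP = 5.1% + 0.506 × 4.3% = 7.2758%
α = realised − required = 8.5432% − 7.2758% = +1.27%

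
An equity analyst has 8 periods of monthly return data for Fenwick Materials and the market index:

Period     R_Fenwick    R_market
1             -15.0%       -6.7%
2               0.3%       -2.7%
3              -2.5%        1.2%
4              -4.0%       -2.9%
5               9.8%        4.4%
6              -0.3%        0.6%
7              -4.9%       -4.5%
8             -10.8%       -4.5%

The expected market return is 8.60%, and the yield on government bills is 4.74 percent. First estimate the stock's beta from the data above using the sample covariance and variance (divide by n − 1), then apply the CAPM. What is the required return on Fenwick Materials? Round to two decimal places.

Mean R_i = (-15.0 + 0.3 − 2.5 − 4.0 + 9.8 − 0.3 − 4.9 − 10.8) / 8 = -3.4250%
Mean R_m = (-6.7 − 2.7 + 1.2 − 2.9 + 4.4 + 0.6 − 4.5 − 4.5) / 8 = -1.8875%
Σ(R_i − R̄_i)(R_m − R̄_m) = 170.1625  ⇒  Cov = 170.1625 / 7 = 24.3089
Σ(R_m − R̄_m)² = 93.7488  ⇒  Var(R_m) = 93.7488 / 7 = 13.3927
β = Cov / Var(R_m) = 24.3089 / 13.3927 = 1.8151
MRP = 8.60% − 4.74% = 3.86%
E(R) = R_f + β × MRP = 4.74% + 1.8151 × 3.86% = 11.75%

11.75%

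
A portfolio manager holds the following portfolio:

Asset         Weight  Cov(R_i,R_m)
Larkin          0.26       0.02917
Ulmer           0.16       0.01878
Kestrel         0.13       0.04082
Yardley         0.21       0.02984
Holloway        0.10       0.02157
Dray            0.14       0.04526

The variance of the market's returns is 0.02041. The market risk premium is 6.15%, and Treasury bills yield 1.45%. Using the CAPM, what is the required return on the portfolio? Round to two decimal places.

10.69%

β_Larkin = 0.02917 / 0.02041 = 1.4292
β_Ulmer = 0.01878 / 0.02041 = 0.9201
β_Kestrel = 0.04082 / 0.02041 = 2.0000
β_Yardley = 0.02984 / 0.02041 = 1.4620
β_Holloway = 0.02157 / 0.02041 = 1.0568
β_Dray = 0.04526 / 0.02041 = 2.2175
β_P = Σ w_i β_i = 0.26×1.4292 + 0.16×0.9201 + 0.13×2.0000 + 0.21×1.4620 + 0.10×1.0568 + 0.14×2.2175 = 1.5020
E(R_P) = R_f + β_P × MRP = 1.45% + 1.5020 × 6.15% = 10.69%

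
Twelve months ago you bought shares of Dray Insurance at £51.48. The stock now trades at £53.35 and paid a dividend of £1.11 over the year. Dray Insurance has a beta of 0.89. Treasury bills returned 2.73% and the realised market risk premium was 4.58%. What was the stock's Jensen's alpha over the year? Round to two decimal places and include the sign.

-1.02%

Realised HPR = (P1 + D1 − P0) / P0 = (53.35 + 1.11 − 51.48) / 51.48 = 2.98 / 51.48 = 5.7887%
CAPM required = R_f + β·MRP = 2.73% + 0.89 × 4.58% = 6.8062%
α = realised − required = 5.7887% − 6.8062% = -1.02%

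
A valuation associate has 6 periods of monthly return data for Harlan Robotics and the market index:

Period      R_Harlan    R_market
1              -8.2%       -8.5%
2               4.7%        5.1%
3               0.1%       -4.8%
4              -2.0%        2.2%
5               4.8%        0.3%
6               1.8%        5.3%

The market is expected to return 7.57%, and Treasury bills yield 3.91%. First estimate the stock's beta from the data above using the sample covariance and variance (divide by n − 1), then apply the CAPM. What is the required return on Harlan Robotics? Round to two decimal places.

Mean R_i = (-8.2 + 4.7 + 0.1 − 2.0 + 4.8 + 1.8) / 6 = 0.2000%
Mean R_m = (-8.5 + 5.1 − 4.8 + 2.2 + 0.3 + 5.3) / 6 = -0.0667%
Σ(R_i − R̄_i)(R_m − R̄_m) = 99.8500  ⇒  Cov = 99.8500 / 5 = 19.9700
Σ(R_m − R̄_m)² = 154.2933  ⇒  Var(R_m) = 154.2933 / 5 = 30.8587
β = Cov / Var(R_m) = 19.9700 / 30.8587 = 0.6471
MRP = 7.57% − 3.91% = 3.66%
E(R) = R_f + β × MRP = 3.91% + 0.6471 × 3.66% = 6.28%

6.28%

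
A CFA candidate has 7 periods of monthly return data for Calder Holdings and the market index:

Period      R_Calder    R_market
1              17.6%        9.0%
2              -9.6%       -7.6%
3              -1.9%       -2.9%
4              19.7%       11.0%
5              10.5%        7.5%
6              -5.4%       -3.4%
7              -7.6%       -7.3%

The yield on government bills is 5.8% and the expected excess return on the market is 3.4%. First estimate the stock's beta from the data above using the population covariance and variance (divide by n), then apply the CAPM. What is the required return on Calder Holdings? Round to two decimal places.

Mean R_i = (17.6 − 9.6 − 1.9 + 19.7 + 10.5 − 5.4 − 7.6) / 7 = 3.3286%
Mean R_m = (9.0 − 7.6 − 2.9 + 11.0 + 7.5 − 3.4 − 7.3) / 7 = 0.9000%
Σ(R_i − R̄_i)(R_m − R̄_m) = 585.1900  ⇒  Cov = 585.1900 / 7 = 83.5986
Σ(R_m − R̄_m)² = 383.6000  ⇒  Var(R_m) = 383.6000 / 7 = 54.8000
β = Cov / Var(R_m) = 83.5986 / 54.8000 = 1.5255
E(R) = R_f + β × MRP = 5.8% + 1.5255 × 3.4% = 10.99%

10.99%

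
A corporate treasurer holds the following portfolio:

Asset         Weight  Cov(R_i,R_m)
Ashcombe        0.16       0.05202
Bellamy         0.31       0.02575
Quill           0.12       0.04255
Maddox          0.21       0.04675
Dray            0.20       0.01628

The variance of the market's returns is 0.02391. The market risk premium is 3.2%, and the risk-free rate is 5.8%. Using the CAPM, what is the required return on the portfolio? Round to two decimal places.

β_Ashcombe = 0.05202 / 0.02391 = 2.1757
β_Bellamy = 0.02575 / 0.02391 = 1.0770
β_Quill = 0.04255 / 0.02391 = 1.7796
β_Maddox = 0.04675 / 0.02391 = 1.9552
β_Dray = 0.01628 / 0.02391 = 0.6809
β_P = Σ w_i β_i = 0.16×2.1757 + 0.31×1.0770 + 0.12×1.7796 + 0.21×1.9552 + 0.20×0.6809 = 1.4423
E(R_P) = R_f + β_P × MRP = 5.8% + 1.4423 × 3.2% = 10.42%

10.42%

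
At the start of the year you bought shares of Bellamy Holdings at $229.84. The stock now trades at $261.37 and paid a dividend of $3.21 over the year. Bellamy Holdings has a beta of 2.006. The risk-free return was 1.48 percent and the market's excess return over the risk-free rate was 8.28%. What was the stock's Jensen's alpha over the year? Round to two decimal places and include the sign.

-2.97%

Realised HPR = (P1 + D1 − P0) / P0 = (261.37 + 3.21 − 229.84) / 229.84 = 34.74 / 229.84 = 15.1149%
CAPM required = R_f + β·MRP = 1.48% + 2.006 × 8.28% = 18.08968%
α = realised − required = 15.1149% − 18.08968% = -2.97%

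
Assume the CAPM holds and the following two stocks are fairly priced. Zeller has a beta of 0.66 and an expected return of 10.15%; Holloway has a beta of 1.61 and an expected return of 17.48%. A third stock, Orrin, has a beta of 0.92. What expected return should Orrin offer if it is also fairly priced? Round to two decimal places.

12.16%

MRP (SML slope) = (17.48% − 10.15%) / (1.61 − 0.66) = 7.33% / 0.95 = 7.7158%
R_f (intercept) = 10.15% − 0.66 × 7.7158% = 5.0576%
E(R_Orrin) = R_f + β × MRP = 5.0576% + 0.92 × 7.7158% = 12.16%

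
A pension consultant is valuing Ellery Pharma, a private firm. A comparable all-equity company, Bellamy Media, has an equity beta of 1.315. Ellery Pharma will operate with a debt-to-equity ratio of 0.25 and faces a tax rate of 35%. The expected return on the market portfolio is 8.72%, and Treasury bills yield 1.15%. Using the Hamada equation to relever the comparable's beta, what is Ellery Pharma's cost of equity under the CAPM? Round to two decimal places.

12.72%

β_L = β_U × [1 + (1 − t)(D/E)] = 1.315 × [1 + (1 − 0.35) × 0.25]
    = 1.315 × [1 + 0.65 × 0.25] = 1.315 × 1.1625 = 1.5287
MRP = 8.72% − 1.15% = 7.57%
E(R) = R_f + β_L × MRP = 1.15% + 1.5287 × 7.57% = 12.72%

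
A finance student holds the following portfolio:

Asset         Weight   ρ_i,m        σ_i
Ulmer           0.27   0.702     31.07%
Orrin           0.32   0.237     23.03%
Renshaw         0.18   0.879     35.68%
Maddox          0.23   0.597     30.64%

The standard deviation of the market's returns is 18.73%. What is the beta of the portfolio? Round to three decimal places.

β_Ulmer = 0.702 × 31.07% / 18.73% = 1.1645
β_Orrin = 0.237 × 23.03% / 18.73% = 0.2914
β_Renshaw = 0.879 × 35.68% / 18.73% = 1.6745
β_Maddox = 0.597 × 30.64% / 18.73% = 0.9766
β_P = Σ w_i β_i = 0.27×1.1645 + 0.32×0.2914 + 0.18×1.6745 + 0.23×0.9766 = 0.9337

0.934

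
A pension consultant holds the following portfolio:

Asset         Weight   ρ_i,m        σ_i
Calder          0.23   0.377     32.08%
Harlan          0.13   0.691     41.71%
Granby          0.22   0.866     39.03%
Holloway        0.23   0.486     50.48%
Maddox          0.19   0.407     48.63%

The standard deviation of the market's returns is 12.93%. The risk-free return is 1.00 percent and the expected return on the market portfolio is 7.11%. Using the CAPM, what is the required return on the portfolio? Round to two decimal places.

β_Calder = 0.377 × 32.08% / 12.93% = 0.9354
β_Harlan = 0.691 × 41.71% / 12.93% = 2.2290
β_Granby = 0.866 × 39.03% / 12.93% = 2.6141
β_Holloway = 0.486 × 50.48% / 12.93% = 1.8974
β_Maddox = 0.407 × 48.63% / 12.93% = 1.5307
β_P = Σ w_i β_i = 0.23×0.9354 + 0.13×2.2290 + 0.22×2.6141 + 0.23×1.8974 + 0.19×1.5307 = 1.8072
MRP = 7.11% − 1.00% = 6.11%
E(R_P) = R_f + β_P × MRP = 1.00% + 1.8072 × 6.11% = 12.04%

12.04%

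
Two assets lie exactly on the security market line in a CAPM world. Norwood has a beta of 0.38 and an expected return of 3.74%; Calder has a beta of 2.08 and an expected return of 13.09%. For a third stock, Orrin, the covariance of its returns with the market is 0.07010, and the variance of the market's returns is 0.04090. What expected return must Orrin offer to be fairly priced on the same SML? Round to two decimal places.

11.08%

MRP = (13.09% − 3.74%) / (2.08 − 0.38) = 5.5000%
R_f = 3.74% − 0.38 × 5.5000% = 1.6500%
β_Orrin = Cov / Var(R_m) = 0.07010 / 0.04090 = 1.7139
E(R_Orrin) = R_f + β × MRP = 1.6500% + 1.7139 × 5.5000% = 11.08%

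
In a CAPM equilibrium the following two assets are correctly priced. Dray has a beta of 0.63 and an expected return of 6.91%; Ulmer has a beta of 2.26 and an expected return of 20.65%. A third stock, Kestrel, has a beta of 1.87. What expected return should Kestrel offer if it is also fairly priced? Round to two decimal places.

17.36%

MRP (SML slope) = (20.65% − 6.91%) / (2.26 − 0.63) = 13.74% / 1.63 = 8.4294%
R_f (intercept) = 6.91% − 0.63 × 8.4294% = 1.5995%
E(R_Kestrel) = R_f + β × MRP = 1.5995% + 1.87 × 8.4294% = 17.36%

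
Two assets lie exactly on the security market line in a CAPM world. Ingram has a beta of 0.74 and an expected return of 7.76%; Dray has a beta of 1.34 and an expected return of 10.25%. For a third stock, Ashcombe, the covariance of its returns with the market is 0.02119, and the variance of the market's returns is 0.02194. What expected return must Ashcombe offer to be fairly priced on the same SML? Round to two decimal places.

MRP = (10.25% − 7.76%) / (1.34 − 0.74) = 4.1500%
R_f = 7.76% − 0.74 × 4.1500% = 4.6890%
β_Ashcombe = Cov / Var(R_m) = 0.02119 / 0.02194 = 0.9658
E(R_Ashcombe) = R_f + β × MRP = 4.6890% + 0.9658 × 4.1500% = 8.70%

8.70%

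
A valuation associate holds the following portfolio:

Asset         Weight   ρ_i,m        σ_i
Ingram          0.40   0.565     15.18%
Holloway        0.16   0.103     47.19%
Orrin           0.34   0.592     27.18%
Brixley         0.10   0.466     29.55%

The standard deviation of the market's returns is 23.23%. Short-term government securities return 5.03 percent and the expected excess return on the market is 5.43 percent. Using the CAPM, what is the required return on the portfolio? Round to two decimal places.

β_Ingram = 0.565 × 15.18% / 23.23% = 0.3692
β_Holloway = 0.103 × 47.19% / 23.23% = 0.2092
β_Orrin = 0.592 × 27.18% / 23.23% = 0.6927
β_Brixley = 0.466 × 29.55% / 23.23% = 0.5928
β_P = Σ w_i β_i = 0.40×0.3692 + 0.16×0.2092 + 0.34×0.6927 + 0.10×0.5928 = 0.4760
E(R_P) = R_f + β_P × MRP = 5.03% + 0.4760 × 5.43% = 7.61%

7.61%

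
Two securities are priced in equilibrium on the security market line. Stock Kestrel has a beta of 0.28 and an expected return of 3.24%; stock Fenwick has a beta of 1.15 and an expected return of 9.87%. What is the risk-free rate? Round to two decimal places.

1.11%

Both satisfy E(R) = R_f + β·MRP, so the slope of the SML is
MRP = (9.87% − 3.24%) / (1.15 − 0.28) = 6.63% / 0.87 = 7.6207%
R_f = E(R_Kestrel) − β_Kestrel·MRP = 3.24% − 0.28 × 7.6207% = 1.1062%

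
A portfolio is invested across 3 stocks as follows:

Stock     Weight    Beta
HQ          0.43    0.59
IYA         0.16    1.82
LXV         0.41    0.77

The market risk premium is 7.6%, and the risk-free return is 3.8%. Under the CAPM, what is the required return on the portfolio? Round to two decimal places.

10.34%

β_P = Σ w_i β_i = 0.43×0.59 + 0.16×1.82 + 0.41×0.77 = 0.8606
E(R_P) = R_f + β_P × MRP = 3.8% + 0.8606 × 7.6% = 10.34%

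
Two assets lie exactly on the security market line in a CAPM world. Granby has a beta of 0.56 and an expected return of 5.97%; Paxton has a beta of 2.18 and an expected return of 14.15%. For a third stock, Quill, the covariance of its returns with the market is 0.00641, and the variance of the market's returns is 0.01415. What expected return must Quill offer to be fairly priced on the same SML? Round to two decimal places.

5.43%

MRP = (14.15% − 5.97%) / (2.18 − 0.56) = 5.0494%
R_f = 5.97% − 0.56 × 5.0494% = 3.1423%
β_Quill = Cov / Var(R_m) = 0.00641 / 0.01415 = 0.4530
E(R_Quill) = R_f + β × MRP = 3.1423% + 0.4530 × 5.0494% = 5.43%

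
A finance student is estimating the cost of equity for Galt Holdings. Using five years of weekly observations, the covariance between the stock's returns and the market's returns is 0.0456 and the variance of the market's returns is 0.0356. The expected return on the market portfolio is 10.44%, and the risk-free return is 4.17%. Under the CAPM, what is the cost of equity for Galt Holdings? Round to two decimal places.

β = Cov(R_i, R_m) / Var(R_m) = 0.0456 / 0.0356 = 1.2809
MRP = 10.44% − 4.17% = 6.27%
E(R) = R_f + β × MRP = 4.17% + 1.2809 × 6.27% = 12.20%

12.20%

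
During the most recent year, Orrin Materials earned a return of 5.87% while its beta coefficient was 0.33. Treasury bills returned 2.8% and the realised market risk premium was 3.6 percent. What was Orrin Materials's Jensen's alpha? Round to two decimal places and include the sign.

CAPM benchmark = R_f + β(R_m − R_f) = 2.8% + 0.33 × 3.6% = 3.9880%
α = actual − benchmark = 5.87% − 3.9880% = +1.88%

+1.88%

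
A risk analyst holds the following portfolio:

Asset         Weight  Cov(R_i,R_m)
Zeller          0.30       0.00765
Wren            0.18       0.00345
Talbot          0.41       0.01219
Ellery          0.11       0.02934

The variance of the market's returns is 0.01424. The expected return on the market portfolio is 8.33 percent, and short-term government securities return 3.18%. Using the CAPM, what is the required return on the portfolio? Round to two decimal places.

7.21%

β_Zeller = 0.00765 / 0.01424 = 0.5372
β_Wren = 0.00345 / 0.01424 = 0.2423
β_Talbot = 0.01219 / 0.01424 = 0.8560
β_Ellery = 0.02934 / 0.01424 = 2.0604
β_P = Σ w_i β_i = 0.30×0.5372 + 0.18×0.2423 + 0.41×0.8560 + 0.11×2.0604 = 0.7824
MRP = 8.33% − 3.18% = 5.15%
E(R_P) = R_f + β_P × MRP = 3.18% + 0.7824 × 5.15% = 7.21%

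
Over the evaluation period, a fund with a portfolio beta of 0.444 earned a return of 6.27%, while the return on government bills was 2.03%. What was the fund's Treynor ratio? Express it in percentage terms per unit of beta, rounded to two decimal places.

9.55%

Treynor = (R_P − R_f) / β_P = (6.27% − 2.03%) / 0.4440 = 4.24% / 0.4440 = 9.55%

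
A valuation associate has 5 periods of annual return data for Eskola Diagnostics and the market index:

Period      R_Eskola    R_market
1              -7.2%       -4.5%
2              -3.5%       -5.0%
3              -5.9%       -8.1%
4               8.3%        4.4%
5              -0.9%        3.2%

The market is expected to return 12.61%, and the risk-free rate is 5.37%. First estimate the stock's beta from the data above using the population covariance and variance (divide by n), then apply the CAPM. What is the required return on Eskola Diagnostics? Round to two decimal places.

12.16%

Mean R_i = (-7.2 − 3.5 − 5.9 + 8.3 − 0.9) / 5 = -1.8400%
Mean R_m = (-4.5 − 5.0 − 8.1 + 4.4 + 3.2) / 5 = -2.0000%
Σ(R_i − R̄_i)(R_m − R̄_m) = 112.9300  ⇒  Cov = 112.9300 / 5 = 22.5860
Σ(R_m − R̄_m)² = 120.4600  ⇒  Var(R_m) = 120.4600 / 5 = 24.0920
β = Cov / Var(R_m) = 22.5860 / 24.0920 = 0.9375
MRP = 12.61% − 5.37% = 7.24%
E(R) = R_f + β × MRP = 5.37% + 0.9375 × 7.24% = 12.16%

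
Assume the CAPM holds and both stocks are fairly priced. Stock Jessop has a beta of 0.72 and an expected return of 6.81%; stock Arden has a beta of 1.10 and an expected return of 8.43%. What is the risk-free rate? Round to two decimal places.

3.74%

Both satisfy E(R) = R_f + β·MRP, so the slope of the SML is
MRP = (8.43% − 6.81%) / (1.10 − 0.72) = 1.62% / 0.38 = 4.2632%
R_f = E(R_Jessop) − β_Jessop·MRP = 6.81% − 0.72 × 4.2632% = 3.7405%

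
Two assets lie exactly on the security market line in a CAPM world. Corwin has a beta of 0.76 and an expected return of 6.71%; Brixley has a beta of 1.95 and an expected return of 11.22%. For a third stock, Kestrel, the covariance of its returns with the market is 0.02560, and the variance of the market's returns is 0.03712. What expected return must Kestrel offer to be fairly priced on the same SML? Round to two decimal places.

MRP = (11.22% − 6.71%) / (1.95 − 0.76) = 3.7899%
R_f = 6.71% − 0.76 × 3.7899% = 3.8297%
β_Kestrel = Cov / Var(R_m) = 0.02560 / 0.03712 = 0.6897
E(R_Kestrel) = R_f + β × MRP = 3.8297% + 0.6897 × 3.7899% = 6.44%

6.44%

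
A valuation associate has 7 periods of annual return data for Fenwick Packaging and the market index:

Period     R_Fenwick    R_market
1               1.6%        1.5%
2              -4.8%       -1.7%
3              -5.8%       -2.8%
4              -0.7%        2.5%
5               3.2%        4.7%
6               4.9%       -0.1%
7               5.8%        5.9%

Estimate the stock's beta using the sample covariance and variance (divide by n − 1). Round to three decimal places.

Mean R_i = (1.6 − 4.8 − 5.8 − 0.7 + 3.2 + 4.9 + 5.8) / 7 = 0.6000%
Mean R_m = (1.5 − 1.7 − 2.8 + 2.5 + 4.7 − 0.1 + 5.9) / 7 = 1.4286%
Σ(R_i − R̄_i)(R_m − R̄_m) = 67.8200  ⇒  Cov = 67.8200 / 6 = 11.3033
Σ(R_m − R̄_m)² = 61.8543  ⇒  Var(R_m) = 61.8543 / 6 = 10.3091
β = Cov / Var(R_m) = 11.3033 / 10.3091 = 1.0964

1.096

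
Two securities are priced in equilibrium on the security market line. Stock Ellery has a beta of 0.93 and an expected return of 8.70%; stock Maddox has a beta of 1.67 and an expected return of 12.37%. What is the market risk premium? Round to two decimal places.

4.96%

Both satisfy E(R) = R_f + β·MRP, so the slope of the SML is
MRP = (12.37% − 8.70%) / (1.67 − 0.93) = 3.67% / 0.74 = 4.9595%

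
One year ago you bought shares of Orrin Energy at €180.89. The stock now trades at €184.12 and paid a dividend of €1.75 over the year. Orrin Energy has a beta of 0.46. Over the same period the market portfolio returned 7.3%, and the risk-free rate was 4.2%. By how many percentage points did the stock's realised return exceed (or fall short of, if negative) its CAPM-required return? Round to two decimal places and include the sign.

-2.87%

Realised HPR = (P1 + D1 − P0) / P0 = (184.12 + 1.75 − 180.89) / 180.89 = 4.98 / 180.89 = 2.7531%
MRP = 7.3% − 4.2% = 3.10%
CAPM required = R_f + β·MRP = 4.2% + 0.46 × 3.1% = 5.6260%
α = realised − required = 2.7531% − 5.6260% = -2.87%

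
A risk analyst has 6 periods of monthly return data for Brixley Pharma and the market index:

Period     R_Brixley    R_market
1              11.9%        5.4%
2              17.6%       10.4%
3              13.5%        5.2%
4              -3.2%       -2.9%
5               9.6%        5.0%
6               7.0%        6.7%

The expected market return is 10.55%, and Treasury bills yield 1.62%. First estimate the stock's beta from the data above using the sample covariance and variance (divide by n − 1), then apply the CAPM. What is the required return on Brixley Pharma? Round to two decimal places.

Mean R_i = (11.9 + 17.6 + 13.5 − 3.2 + 9.6 + 7.0) / 6 = 9.4000%
Mean R_m = (5.4 + 10.4 + 5.2 − 2.9 + 5.0 + 6.7) / 6 = 4.9667%
Σ(R_i − R̄_i)(R_m − R̄_m) = 141.5600  ⇒  Cov = 141.5600 / 5 = 28.3120
Σ(R_m − R̄_m)² = 94.6533  ⇒  Var(R_m) = 94.6533 / 5 = 18.9307
β = Cov / Var(R_m) = 28.3120 / 18.9307 = 1.4956
MRP = 10.55% − 1.62% = 8.93%
E(R) = R_f + β × MRP = 1.62% + 1.4956 × 8.93% = 14.98%

14.98%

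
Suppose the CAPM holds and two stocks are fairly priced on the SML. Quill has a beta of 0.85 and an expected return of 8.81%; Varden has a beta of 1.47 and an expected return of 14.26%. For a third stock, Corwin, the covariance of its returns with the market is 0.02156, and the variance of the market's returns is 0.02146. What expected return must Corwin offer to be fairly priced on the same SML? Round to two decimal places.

10.17%

MRP = (14.26% − 8.81%) / (1.47 − 0.85) = 8.7903%
R_f = 8.81% − 0.85 × 8.7903% = 1.3382%
β_Corwin = Cov / Var(R_m) = 0.02156 / 0.02146 = 1.0047
E(R_Corwin) = R_f + β × MRP = 1.3382% + 1.0047 × 8.7903% = 10.17%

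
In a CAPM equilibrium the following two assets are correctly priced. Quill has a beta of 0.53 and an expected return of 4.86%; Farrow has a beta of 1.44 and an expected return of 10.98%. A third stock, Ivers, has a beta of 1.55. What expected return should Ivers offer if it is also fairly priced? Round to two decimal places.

MRP (SML slope) = (10.98% − 4.86%) / (1.44 − 0.53) = 6.12% / 0.91 = 6.7253%
R_f (intercept) = 4.86% − 0.53 × 6.7253% = 1.2956%
E(R_Ivers) = R_f + β × MRP = 1.2956% + 1.55 × 6.7253% = 11.72%

11.72%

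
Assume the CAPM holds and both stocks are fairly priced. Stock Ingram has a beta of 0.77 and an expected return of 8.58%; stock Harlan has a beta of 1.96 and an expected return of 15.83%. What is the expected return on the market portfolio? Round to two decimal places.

9.98%

Both satisfy E(R) = R_f + β·MRP, so the slope of the SML is
MRP = (15.83% − 8.58%) / (1.96 − 0.77) = 7.25% / 1.19 = 6.0924%
R_f = E(R_Ingram) − β_Ingram·MRP = 8.58% − 0.77 × 6.0924% = 3.8889%
E(R_m) = R_f + MRP = 3.8889% + 6.0924% = 9.98%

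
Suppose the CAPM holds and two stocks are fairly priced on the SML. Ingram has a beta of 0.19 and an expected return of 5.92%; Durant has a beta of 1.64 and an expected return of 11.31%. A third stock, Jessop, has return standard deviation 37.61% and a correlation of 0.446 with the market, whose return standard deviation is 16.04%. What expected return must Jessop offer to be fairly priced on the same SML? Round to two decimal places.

9.10%

MRP = (11.31% − 5.92%) / (1.64 − 0.19) = 3.7172%
R_f = 5.92% − 0.19 × 3.7172% = 5.2137%
β_Jessop = ρ·σ_i/σ_m = 0.446 × 37.61 / 16.04 = 1.0458
E(R_Jessop) = R_f + β × MRP = 5.2137% + 1.0458 × 3.7172% = 9.10%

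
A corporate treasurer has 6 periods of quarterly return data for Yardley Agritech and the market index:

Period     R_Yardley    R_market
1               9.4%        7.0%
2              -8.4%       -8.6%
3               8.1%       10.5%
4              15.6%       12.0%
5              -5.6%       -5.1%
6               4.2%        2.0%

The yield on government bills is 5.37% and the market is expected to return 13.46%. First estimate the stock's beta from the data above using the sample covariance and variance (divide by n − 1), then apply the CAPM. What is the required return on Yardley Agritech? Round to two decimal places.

Mean R_i = (9.4 − 8.4 + 8.1 + 15.6 − 5.6 + 4.2) / 6 = 3.8833%
Mean R_m = (7.0 − 8.6 + 10.5 + 12.0 − 5.1 + 2.0) / 6 = 2.9667%
Σ(R_i − R̄_i)(R_m − R̄_m) = 378.1267  ⇒  Cov = 378.1267 / 5 = 75.6253
Σ(R_m − R̄_m)² = 354.4133  ⇒  Var(R_m) = 354.4133 / 5 = 70.8827
β = Cov / Var(R_m) = 75.6253 / 70.8827 = 1.0669
MRP = 13.46% − 5.37% = 8.09%
E(R) = R_f + β × MRP = 5.37% + 1.0669 × 8.09% = 14.00%

14.00%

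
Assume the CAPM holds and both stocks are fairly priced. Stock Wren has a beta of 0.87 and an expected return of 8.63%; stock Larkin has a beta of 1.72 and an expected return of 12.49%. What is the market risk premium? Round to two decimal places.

4.54%

Both satisfy E(R) = R_f + β·MRP, so the slope of the SML is
MRP = (12.49% − 8.63%) / (1.72 − 0.87) = 3.86% / 0.85 = 4.5412%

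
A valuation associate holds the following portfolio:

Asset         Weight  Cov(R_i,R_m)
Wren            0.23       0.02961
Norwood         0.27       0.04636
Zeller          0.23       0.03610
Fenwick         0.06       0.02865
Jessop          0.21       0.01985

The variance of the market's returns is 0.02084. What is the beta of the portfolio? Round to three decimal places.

β_Wren = 0.02961 / 0.02084 = 1.4208
β_Norwood = 0.04636 / 0.02084 = 2.2246
β_Zeller = 0.03610 / 0.02084 = 1.7322
β_Fenwick = 0.02865 / 0.02084 = 1.3748
β_Jessop = 0.01985 / 0.02084 = 0.9525
β_P = Σ w_i β_i = 0.23×1.4208 + 0.27×2.2246 + 0.23×1.7322 + 0.06×1.3748 + 0.21×0.9525 = 1.6083

1.608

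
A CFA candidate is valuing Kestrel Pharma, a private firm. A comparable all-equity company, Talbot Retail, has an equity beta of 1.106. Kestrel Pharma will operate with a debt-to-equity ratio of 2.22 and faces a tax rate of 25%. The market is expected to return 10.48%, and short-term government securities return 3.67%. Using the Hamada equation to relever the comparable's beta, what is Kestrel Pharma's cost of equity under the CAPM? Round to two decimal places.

β_L = β_U × [1 + (1 − t)(D/E)] = 1.106 × [1 + (1 − 0.25) × 2.22]
    = 1.106 × [1 + 0.75 × 2.22] = 1.106 × 2.6650 = 2.9475
MRP = 10.48% − 3.67% = 6.81%
E(R) = R_f + β_L × MRP = 3.67% + 2.9475 × 6.81% = 23.74%

23.74%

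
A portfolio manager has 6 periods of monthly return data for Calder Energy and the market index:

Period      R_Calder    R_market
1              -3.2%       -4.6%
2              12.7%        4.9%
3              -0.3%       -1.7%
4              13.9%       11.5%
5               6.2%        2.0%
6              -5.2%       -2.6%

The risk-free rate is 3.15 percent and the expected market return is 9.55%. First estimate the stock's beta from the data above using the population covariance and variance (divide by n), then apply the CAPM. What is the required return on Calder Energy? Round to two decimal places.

Mean R_i = (-3.2 + 12.7 − 0.3 + 13.9 + 6.2 − 5.2) / 6 = 4.0167%
Mean R_m = (-4.6 + 4.9 − 1.7 + 11.5 + 2.0 − 2.6) / 6 = 1.5833%
Σ(R_i − R̄_i)(R_m − R̄_m) = 225.0717  ⇒  Cov = 225.0717 / 6 = 37.5120
Σ(R_m − R̄_m)² = 176.0283  ⇒  Var(R_m) = 176.0283 / 6 = 29.3381
β = Cov / Var(R_m) = 37.5120 / 29.3381 = 1.2786
MRP = 9.55% − 3.15% = 6.40%
E(R) = R_f + β × MRP = 3.15% + 1.2786 × 6.40% = 11.33%

11.33%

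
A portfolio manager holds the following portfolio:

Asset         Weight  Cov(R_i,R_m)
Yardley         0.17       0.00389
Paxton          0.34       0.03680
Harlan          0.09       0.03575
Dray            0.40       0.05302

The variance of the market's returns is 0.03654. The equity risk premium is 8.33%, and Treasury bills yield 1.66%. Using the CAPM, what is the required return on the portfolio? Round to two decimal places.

10.23%

β_Yardley = 0.00389 / 0.03654 = 0.1065
β_Paxton = 0.03680 / 0.03654 = 1.0071
β_Harlan = 0.03575 / 0.03654 = 0.9784
β_Dray = 0.05302 / 0.03654 = 1.4510
β_P = Σ w_i β_i = 0.17×0.1065 + 0.34×1.0071 + 0.09×0.9784 + 0.40×1.4510 = 1.0290
E(R_P) = R_f + β_P × MRP = 1.66% + 1.0290 × 8.33% = 10.23%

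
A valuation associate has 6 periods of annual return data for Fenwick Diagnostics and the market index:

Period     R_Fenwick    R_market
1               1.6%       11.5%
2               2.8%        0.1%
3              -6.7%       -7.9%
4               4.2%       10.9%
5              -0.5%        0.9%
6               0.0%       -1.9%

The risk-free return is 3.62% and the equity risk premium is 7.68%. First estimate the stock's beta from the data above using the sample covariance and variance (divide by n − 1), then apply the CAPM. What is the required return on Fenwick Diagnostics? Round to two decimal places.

Mean R_i = (1.6 + 2.8 − 6.7 + 4.2 − 0.5 + 0.0) / 6 = 0.2333%
Mean R_m = (11.5 + 0.1 − 7.9 + 10.9 + 0.9 − 1.9) / 6 = 2.2667%
Σ(R_i − R̄_i)(R_m − R̄_m) = 113.7667  ⇒  Cov = 113.7667 / 5 = 22.7533
Σ(R_m − R̄_m)² = 287.0733  ⇒  Var(R_m) = 287.0733 / 5 = 57.4147
β = Cov / Var(R_m) = 22.7533 / 57.4147 = 0.3963
E(R) = R_f + β × MRP = 3.62% + 0.3963 × 7.68% = 6.66%

6.66%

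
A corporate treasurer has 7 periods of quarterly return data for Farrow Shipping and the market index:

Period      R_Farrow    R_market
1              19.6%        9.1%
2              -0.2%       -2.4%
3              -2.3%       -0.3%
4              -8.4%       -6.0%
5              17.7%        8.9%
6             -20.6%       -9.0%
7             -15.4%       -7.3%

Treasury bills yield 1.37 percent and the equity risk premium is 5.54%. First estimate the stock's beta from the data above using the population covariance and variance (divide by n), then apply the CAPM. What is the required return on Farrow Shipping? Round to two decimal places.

12.67%

Mean R_i = (19.6 − 0.2 − 2.3 − 8.4 + 17.7 − 20.6 − 15.4) / 7 = -1.3714%
Mean R_m = (9.1 − 2.4 − 0.3 − 6.0 + 8.9 − 9.0 − 7.3) / 7 = -1.0000%
Σ(R_i − R̄_i)(R_m − R̄_m) = 675.6800  ⇒  Cov = 675.6800 / 7 = 96.5257
Σ(R_m − R̄_m)² = 331.1600  ⇒  Var(R_m) = 331.1600 / 7 = 47.3086
β = Cov / Var(R_m) = 96.5257 / 47.3086 = 2.0403
E(R) = R_f + β × MRP = 1.37% + 2.0403 × 5.54% = 12.67%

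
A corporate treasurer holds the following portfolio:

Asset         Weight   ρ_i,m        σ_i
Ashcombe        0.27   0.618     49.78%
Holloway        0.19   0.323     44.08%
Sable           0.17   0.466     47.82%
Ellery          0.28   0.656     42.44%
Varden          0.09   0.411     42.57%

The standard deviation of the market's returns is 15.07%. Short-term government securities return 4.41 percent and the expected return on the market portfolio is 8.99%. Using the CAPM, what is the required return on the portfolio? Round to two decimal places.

β_Ashcombe = 0.618 × 49.78% / 15.07% = 2.0414
β_Holloway = 0.323 × 44.08% / 15.07% = 0.9448
β_Sable = 0.466 × 47.82% / 15.07% = 1.4787
β_Ellery = 0.656 × 42.44% / 15.07% = 1.8474
β_Varden = 0.411 × 42.57% / 15.07% = 1.1610
β_P = Σ w_i β_i = 0.27×2.0414 + 0.19×0.9448 + 0.17×1.4787 + 0.28×1.8474 + 0.09×1.1610 = 1.6038
MRP = 8.99% − 4.41% = 4.58%
E(R_P) = R_f + β_P × MRP = 4.41% + 1.6038 × 4.58% = 11.76%

11.76%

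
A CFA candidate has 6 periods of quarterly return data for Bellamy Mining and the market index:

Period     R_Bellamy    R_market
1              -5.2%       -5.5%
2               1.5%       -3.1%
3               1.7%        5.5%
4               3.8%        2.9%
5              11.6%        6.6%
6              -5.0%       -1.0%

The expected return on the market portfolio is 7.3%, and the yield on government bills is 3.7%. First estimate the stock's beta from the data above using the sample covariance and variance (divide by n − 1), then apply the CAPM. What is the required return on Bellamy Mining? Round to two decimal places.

Mean R_i = (-5.2 + 1.5 + 1.7 + 3.8 + 11.6 − 5.0) / 6 = 1.4000%
Mean R_m = (-5.5 − 3.1 + 5.5 + 2.9 + 6.6 − 1.0) / 6 = 0.9000%
Σ(R_i − R̄_i)(R_m − R̄_m) = 118.3200  ⇒  Cov = 118.3200 / 5 = 23.6640
Σ(R_m − R̄_m)² = 118.2200  ⇒  Var(R_m) = 118.2200 / 5 = 23.6440
β = Cov / Var(R_m) = 23.6640 / 23.6440 = 1.0008
MRP = 7.3% − 3.7% = 3.60%
E(R) = R_f + β × MRP = 3.7% + 1.0008 × 3.6% = 7.30%

7.30%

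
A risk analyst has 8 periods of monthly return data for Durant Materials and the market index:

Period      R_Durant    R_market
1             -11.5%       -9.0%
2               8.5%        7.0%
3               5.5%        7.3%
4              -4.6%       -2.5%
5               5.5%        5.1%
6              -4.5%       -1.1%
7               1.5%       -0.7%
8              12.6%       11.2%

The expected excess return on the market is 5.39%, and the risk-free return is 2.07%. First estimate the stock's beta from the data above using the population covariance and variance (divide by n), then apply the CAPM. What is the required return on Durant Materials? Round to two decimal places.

Mean R_i = (-11.5 + 8.5 + 5.5 − 4.6 + 5.5 − 4.5 + 1.5 + 12.6) / 8 = 1.6250%
Mean R_m = (-9.0 + 7.0 + 7.3 − 2.5 + 5.1 − 1.1 − 0.7 + 11.2) / 8 = 2.1625%
Σ(R_i − R̄_i)(R_m − R̄_m) = 359.6075  ⇒  Cov = 359.6075 / 8 = 44.9509
Σ(R_m − R̄_m)² = 305.2788  ⇒  Var(R_m) = 305.2788 / 8 = 38.1599
β = Cov / Var(R_m) = 44.9509 / 38.1599 = 1.1780
E(R) = R_f + β × MRP = 2.07% + 1.1780 × 5.39% = 8.42%

8.42%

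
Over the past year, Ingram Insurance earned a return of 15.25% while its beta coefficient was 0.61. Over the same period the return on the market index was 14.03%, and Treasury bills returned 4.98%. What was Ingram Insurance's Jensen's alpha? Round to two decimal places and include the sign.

Market excess return = 14.03% − 4.98% = 9.05%
CAPM benchmark = R_f + β(R_m − R_f) = 4.98% + 0.61 × 9.05% = 10.5005%
α = actual − benchmark = 15.25% − 10.5005% = +4.75%

+4.75%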